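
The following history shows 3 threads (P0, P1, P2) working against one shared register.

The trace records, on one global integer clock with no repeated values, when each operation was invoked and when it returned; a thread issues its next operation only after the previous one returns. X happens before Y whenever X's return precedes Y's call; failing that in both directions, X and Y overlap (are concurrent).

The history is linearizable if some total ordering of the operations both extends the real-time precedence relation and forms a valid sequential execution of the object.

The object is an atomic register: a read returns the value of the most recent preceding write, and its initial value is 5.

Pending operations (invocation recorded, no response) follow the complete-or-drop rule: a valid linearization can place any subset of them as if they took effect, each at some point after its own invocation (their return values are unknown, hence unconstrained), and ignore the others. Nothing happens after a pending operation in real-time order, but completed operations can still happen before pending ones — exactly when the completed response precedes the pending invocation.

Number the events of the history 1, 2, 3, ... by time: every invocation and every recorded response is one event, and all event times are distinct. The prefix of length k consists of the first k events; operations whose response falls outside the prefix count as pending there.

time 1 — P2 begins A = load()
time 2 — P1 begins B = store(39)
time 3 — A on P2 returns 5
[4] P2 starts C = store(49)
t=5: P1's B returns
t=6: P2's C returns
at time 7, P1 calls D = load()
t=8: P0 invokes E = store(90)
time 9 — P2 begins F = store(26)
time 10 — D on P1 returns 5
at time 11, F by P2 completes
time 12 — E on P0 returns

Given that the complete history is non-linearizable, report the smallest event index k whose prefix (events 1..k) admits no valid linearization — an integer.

10

one valid order for events 1..9 is A, B, C:
step 1: A load() → 5 — value 5
step 2: B store(39) — value 39
step 3: C store(49) — value 49
adding event 10 (D responds at 10) leaves no legal real-time order
including or dropping the 2 pending operations (E, F) in any combination fails
sample order A, B, C, D (pending dropped) stalls at step 4 — D load() → 5 has no legal effect
sample order A, C, B, D (pending dropped) stalls at step 4 — D load() → 5 has no legal effect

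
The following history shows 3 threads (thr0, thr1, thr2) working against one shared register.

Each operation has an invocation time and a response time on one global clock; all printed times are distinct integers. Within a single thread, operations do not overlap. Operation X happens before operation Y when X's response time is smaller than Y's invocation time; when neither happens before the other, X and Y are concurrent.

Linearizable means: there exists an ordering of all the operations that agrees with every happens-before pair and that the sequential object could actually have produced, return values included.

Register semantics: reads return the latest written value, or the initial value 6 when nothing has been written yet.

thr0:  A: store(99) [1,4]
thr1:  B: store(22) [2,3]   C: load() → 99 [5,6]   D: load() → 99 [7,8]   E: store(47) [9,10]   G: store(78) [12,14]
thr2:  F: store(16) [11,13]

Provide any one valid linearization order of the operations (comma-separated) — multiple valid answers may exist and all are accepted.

B, A, C, D, E, F, G

after step 1 (B store(22)): value 22
after step 2 (A store(99)): value 99
after step 3 (C load() → 99): value 99
after step 4 (D load() → 99): value 99
after step 5 (E store(47)): value 47
after step 6 (F store(16)): value 16
after step 7 (G store(78)): value 78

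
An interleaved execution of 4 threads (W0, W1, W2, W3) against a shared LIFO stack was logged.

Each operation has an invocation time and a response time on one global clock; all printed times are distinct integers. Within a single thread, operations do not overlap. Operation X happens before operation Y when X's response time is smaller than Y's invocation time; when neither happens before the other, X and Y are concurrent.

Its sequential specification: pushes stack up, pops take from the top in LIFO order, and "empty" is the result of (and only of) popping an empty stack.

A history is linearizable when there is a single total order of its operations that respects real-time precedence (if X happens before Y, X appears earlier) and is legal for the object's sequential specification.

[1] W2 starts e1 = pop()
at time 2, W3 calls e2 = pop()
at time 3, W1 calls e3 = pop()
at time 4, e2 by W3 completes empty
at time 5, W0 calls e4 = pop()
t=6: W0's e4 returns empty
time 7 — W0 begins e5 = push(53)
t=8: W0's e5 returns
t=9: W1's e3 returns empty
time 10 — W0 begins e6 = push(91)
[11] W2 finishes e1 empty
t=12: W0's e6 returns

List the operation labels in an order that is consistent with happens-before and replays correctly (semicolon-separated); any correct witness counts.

1. e1 pop() → empty, leaving stack <>
2. e2 pop() → empty, leaving stack <>
3. e3 pop() → empty, leaving stack <>
4. e4 pop() → empty, leaving stack <>
5. e5 push(53), leaving stack <53>
6. e6 push(91), leaving stack <53,91>

e1; e2; e3; e4; e5; e6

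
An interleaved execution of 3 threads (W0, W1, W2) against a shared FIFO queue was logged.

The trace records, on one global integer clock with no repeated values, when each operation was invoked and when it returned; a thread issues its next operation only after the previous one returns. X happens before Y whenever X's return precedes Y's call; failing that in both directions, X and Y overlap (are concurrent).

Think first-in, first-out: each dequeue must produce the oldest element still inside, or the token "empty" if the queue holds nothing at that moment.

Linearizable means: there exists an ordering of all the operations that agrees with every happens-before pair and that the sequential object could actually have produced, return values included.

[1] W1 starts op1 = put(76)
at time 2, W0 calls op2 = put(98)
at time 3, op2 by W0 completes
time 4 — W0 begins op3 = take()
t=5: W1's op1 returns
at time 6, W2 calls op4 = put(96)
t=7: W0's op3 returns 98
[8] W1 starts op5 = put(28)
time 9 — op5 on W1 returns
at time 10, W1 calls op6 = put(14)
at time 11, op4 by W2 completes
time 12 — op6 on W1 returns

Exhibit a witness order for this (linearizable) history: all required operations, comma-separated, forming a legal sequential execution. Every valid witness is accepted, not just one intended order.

after step 1 (op2 put(98)): queue <98>
after step 2 (op1 put(76)): queue <98,76>
after step 3 (op3 take() → 98): queue <76>
after step 4 (op4 put(96)): queue <76,96>
after step 5 (op5 put(28)): queue <76,96,28>
after step 6 (op6 put(14)): queue <76,96,28,14>

op2, op1, op3, op4, op5, op6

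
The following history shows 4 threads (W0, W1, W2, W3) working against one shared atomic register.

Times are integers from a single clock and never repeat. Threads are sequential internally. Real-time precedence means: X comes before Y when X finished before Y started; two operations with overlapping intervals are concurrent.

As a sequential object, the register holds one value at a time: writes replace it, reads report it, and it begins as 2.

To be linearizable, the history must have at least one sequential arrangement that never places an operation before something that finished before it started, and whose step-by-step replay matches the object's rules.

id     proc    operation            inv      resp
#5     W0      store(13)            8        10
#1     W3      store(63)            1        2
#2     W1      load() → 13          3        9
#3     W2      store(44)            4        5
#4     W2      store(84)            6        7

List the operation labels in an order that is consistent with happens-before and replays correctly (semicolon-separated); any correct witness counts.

after step 1 (#1 store(63)): value 63
after step 2 (#3 store(44)): value 44
after step 3 (#4 store(84)): value 84
after step 4 (#5 store(13)): value 13
after step 5 (#2 load() → 13): value 13

#1; #3; #4; #5; #2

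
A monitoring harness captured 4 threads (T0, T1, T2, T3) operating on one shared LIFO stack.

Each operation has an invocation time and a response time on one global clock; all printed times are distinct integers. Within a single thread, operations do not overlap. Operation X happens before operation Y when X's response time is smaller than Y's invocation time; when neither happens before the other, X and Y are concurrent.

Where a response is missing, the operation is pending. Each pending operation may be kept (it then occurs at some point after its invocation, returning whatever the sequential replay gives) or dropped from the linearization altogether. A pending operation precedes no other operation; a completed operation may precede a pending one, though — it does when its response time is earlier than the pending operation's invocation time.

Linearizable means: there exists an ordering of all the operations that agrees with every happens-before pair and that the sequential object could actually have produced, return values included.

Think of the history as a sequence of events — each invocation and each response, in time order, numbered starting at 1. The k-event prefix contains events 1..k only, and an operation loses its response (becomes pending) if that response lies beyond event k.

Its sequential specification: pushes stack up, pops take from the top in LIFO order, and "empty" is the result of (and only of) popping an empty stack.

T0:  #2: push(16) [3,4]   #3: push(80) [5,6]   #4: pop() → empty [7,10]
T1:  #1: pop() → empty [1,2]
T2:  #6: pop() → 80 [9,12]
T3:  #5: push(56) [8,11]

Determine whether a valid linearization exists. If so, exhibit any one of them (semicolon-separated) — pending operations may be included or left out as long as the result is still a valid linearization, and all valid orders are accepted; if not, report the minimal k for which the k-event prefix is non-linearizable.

prefix check: 1..9 passes, 1..10 fails once #4's time-10 response joins
a single order respects real time; the 4 completed LIFO stack operations fail replay along it
no escape via the 2 pending operations (#5, #6): every completion choice fails
e.g. #1, #2, #3, #4 (pending dropped): illegal at step 4, since #4 pop() → empty cannot apply there

not linearizable — minimal violating prefix: 10 events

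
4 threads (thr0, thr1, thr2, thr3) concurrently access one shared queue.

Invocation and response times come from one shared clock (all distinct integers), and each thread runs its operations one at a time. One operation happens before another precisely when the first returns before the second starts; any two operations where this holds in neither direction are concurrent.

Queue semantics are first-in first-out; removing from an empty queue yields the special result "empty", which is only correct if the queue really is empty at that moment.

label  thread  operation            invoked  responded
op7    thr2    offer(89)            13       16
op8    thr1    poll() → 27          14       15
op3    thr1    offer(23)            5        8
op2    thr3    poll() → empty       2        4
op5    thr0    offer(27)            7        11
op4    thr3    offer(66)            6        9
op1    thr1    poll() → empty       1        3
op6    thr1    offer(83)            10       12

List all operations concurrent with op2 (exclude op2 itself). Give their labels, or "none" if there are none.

op2 spans [2,4]: anything still running between times 2 and 4 counts as concurrent
op1 [1,3]: concurrent
op3 [5,8]: after
op4 [6,9]: after
op5 [7,11]: after
op6 [10,12]: after
op7 [13,16]: after
op8 [14,15]: after

op1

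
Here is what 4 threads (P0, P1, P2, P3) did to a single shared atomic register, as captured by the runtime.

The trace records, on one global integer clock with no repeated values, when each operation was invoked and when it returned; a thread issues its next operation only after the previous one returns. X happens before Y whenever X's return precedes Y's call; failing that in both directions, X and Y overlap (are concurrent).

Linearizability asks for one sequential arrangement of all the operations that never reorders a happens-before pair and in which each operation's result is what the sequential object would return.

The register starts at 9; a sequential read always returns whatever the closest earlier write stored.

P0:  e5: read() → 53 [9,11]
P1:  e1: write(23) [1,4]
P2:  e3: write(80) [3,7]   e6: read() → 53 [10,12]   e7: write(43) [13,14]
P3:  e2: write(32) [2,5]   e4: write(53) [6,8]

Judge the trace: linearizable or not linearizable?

linearizable

a witness: e1, e2, e3, e4, e5, e6, e7
1. e1 write(23), leaving value 23
2. e2 write(32), leaving value 32
3. e3 write(80), leaving value 80
4. e4 write(53), leaving value 53
5. e5 read() → 53, leaving value 53
6. e6 read() → 53, leaving value 53
7. e7 write(43), leaving value 43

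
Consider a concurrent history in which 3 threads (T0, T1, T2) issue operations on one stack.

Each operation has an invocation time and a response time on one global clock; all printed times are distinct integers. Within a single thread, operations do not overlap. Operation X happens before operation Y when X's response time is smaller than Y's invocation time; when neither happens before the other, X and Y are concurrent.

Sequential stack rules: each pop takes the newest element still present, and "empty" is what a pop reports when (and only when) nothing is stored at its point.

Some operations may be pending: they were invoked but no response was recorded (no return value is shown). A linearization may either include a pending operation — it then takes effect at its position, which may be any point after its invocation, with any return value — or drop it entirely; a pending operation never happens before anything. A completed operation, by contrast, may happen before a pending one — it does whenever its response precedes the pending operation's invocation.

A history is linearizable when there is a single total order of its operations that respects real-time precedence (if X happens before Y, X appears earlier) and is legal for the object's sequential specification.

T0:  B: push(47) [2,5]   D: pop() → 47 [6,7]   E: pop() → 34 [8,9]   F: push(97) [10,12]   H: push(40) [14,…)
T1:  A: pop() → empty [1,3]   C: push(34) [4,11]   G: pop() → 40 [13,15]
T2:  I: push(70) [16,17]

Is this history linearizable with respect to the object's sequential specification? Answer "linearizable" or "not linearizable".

one valid linearization: A, B, D, C, E, F, H, G, I
step 1: A pop() → empty — stack <>
step 2: B push(47) — stack <47>
step 3: D pop() → 47 — stack <>
step 4: C push(34) — stack <34>
step 5: E pop() → 34 — stack <>
step 6: F push(97) — stack <97>
step 7: H push(40) (pending, included) — stack <97,40>
step 8: G pop() → 40 — stack <97>
step 9: I push(70) — stack <97,70>

linearizable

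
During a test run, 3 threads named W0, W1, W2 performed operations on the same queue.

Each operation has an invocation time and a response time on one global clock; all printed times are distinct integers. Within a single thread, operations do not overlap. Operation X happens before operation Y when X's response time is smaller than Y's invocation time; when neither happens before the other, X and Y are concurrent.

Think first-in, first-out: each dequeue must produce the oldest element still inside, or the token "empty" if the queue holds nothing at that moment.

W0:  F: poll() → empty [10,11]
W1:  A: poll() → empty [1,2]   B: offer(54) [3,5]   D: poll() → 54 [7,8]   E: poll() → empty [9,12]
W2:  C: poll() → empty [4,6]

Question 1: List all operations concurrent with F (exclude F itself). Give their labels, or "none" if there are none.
overlap test against F [10,11]: concurrent iff the interval meets 10..11
A [1,2]: before
B [3,5]: before
C [4,6]: before
D [7,8]: before
E [9,12]: concurrent

E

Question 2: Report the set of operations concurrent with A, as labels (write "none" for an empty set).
concurrent with A ([1,2]): every op whose interval crosses 1..2
B [3,5]: after
C [4,6]: after
D [7,8]: after
E [9,12]: after
F [10,11]: after

none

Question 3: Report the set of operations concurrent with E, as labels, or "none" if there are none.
E runs from 9 to 12; window-overlapping ops are concurrent
A [1,2]: before
B [3,5]: before
C [4,6]: before
D [7,8]: before
F [10,11]: concurrent

F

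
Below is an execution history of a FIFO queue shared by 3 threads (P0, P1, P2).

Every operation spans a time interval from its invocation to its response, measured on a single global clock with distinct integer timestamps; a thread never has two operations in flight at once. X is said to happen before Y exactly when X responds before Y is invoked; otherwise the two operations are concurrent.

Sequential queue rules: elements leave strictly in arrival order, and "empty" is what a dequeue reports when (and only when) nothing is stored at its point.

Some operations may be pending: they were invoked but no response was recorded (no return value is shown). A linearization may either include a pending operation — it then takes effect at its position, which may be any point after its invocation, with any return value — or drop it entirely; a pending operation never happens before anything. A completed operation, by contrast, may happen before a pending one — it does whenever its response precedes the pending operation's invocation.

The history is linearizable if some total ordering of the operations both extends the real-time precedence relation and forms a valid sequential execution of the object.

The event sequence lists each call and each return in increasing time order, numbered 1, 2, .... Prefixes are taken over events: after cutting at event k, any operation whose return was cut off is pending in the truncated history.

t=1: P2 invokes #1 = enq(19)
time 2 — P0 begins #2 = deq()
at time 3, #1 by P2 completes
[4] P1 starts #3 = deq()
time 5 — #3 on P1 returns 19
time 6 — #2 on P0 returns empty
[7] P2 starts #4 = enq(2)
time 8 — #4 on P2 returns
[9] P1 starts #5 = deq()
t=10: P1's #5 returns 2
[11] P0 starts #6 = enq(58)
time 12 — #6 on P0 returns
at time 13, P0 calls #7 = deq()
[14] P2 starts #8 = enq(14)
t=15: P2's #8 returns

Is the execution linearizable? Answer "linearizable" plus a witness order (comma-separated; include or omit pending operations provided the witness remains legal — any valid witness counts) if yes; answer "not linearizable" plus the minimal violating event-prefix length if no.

linearizable — witness: #1, #3, #2, #4, #5, #6, #7, #8

after step 1 (#1 enq(19)): queue <19>
after step 2 (#3 deq() → 19): queue <>
after step 3 (#2 deq() → empty): queue <>
after step 4 (#4 enq(2)): queue <2>
after step 5 (#5 deq() → 2): queue <>
after step 6 (#6 enq(58)): queue <58>
after step 7 (#7 deq() (pending, included)): queue <>
after step 8 (#8 enq(14)): queue <14>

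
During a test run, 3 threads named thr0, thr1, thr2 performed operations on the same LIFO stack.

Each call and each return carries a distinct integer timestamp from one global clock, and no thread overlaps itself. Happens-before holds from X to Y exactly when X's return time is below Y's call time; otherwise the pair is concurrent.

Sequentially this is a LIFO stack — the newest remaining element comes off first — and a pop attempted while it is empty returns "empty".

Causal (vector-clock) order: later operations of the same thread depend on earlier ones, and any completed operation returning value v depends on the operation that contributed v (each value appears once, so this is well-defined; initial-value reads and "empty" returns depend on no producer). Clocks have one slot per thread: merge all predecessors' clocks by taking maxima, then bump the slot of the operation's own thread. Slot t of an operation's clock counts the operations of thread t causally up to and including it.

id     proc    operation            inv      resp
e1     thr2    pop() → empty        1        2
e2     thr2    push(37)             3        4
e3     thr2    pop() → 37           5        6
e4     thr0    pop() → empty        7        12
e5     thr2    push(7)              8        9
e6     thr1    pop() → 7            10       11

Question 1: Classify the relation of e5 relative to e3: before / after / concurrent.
e5 spans [8,9], e3 spans [5,6]
resp(e3)=6 < inv(e5)=8

after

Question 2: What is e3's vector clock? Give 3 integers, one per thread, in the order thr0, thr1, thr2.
e1, invoked 1, has no incoming edges; only thr2's bump applies → (0, 0, 1)
e4, invoked 7, has no incoming edges; only thr0's bump applies → (1, 0, 0)
merge at e2 (invoked 3): VC(e1)=(0, 0, 1), own-thread bump on thr2 → (0, 0, 2)
merge at e3 (invoked 5): VC(e2)=(0, 0, 2), own-thread bump on thr2 → (0, 0, 3)
merge at e5 (invoked 8): VC(e3)=(0, 0, 3), own-thread bump on thr2 → (0, 0, 4)
merge at e6 (invoked 10): VC(e5)=(0, 0, 4), own-thread bump on thr1 → (0, 1, 4)
target: VC(e3) = (0, 0, 3)

(0, 0, 3)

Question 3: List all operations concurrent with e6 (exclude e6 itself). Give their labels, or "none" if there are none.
e6 spans [10,11]; an op avoiding the whole window 10..11 is ordered, any other is concurrent
e1 [1,2]: before
e2 [3,4]: before
e3 [5,6]: before
e4 [7,12]: concurrent
e5 [8,9]: before

e4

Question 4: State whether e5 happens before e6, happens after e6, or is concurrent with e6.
e5 spans [8,9], e6 spans [10,11]
resp(e5)=9 < inv(e6)=10

before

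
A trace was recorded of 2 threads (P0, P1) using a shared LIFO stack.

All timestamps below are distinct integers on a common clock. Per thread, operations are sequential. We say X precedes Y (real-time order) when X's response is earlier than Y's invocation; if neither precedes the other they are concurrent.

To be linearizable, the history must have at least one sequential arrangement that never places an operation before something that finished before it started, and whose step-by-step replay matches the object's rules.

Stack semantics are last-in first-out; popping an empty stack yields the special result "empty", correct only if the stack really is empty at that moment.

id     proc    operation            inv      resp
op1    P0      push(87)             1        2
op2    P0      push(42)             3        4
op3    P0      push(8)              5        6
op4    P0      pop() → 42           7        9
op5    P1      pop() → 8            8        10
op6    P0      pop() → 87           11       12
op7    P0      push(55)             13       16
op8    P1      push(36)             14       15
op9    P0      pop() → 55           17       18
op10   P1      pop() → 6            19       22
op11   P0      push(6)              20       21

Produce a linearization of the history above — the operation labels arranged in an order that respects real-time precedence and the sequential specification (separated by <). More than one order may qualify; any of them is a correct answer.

step 1: op1 push(87) — stack <87>
step 2: op2 push(42) — stack <87,42>
step 3: op3 push(8) — stack <87,42,8>
step 4: op5 pop() → 8 — stack <87,42>
step 5: op4 pop() → 42 — stack <87>
step 6: op6 pop() → 87 — stack <>
step 7: op8 push(36) — stack <36>
step 8: op7 push(55) — stack <36,55>
step 9: op9 pop() → 55 — stack <36>
step 10: op11 push(6) — stack <36,6>
step 11: op10 pop() → 6 — stack <36>

op1 < op2 < op3 < op5 < op4 < op6 < op8 < op7 < op9 < op11 < op10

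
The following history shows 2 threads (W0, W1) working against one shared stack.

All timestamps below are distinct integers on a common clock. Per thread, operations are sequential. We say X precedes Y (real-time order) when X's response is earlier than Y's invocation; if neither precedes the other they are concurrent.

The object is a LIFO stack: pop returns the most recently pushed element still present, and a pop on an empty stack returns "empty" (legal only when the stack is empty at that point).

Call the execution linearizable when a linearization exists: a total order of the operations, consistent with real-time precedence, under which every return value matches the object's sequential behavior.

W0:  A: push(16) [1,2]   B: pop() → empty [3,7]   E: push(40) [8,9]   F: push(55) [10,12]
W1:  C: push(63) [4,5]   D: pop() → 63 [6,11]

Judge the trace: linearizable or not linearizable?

prefix check: 1..6 passes, 1..7 fails once B's time-7 response joins
every one of the 2 real-time-consistent orders over 3 completed stack ops fails the sequential spec
completion choices over the 1 pending operation (D) were checked; none helps
e.g. A, B, C (pending dropped): illegal at step 2, since B pop() → empty cannot apply there
e.g. A, C, B (pending dropped): illegal at step 3, since B pop() → empty cannot apply there

not linearizable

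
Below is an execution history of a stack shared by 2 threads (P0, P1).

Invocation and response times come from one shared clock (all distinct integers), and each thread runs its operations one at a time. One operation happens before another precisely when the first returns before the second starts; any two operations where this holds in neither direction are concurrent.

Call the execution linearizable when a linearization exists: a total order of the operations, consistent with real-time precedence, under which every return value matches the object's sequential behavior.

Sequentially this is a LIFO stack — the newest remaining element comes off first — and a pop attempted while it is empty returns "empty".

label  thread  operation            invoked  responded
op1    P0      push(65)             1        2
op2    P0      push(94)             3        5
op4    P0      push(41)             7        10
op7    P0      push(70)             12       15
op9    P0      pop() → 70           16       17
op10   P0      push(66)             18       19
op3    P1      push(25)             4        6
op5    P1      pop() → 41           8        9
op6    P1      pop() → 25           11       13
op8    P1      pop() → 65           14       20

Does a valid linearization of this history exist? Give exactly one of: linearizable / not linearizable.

events 1..19 are fine; event 20 — the response of op8 at time 20 — makes the prefix non-linearizable
every one of the 28 real-time-consistent orders over 10 completed stack ops fails the sequential spec
e.g. op1, op2, op3, op4, op5, op6, op7, op8, op9, op10: illegal at step 8, since op8 pop() → 65 cannot apply there
e.g. op1, op2, op3, op4, op5, op6, op7, op9, op8, op10: illegal at step 9, since op8 pop() → 65 cannot apply there

not linearizable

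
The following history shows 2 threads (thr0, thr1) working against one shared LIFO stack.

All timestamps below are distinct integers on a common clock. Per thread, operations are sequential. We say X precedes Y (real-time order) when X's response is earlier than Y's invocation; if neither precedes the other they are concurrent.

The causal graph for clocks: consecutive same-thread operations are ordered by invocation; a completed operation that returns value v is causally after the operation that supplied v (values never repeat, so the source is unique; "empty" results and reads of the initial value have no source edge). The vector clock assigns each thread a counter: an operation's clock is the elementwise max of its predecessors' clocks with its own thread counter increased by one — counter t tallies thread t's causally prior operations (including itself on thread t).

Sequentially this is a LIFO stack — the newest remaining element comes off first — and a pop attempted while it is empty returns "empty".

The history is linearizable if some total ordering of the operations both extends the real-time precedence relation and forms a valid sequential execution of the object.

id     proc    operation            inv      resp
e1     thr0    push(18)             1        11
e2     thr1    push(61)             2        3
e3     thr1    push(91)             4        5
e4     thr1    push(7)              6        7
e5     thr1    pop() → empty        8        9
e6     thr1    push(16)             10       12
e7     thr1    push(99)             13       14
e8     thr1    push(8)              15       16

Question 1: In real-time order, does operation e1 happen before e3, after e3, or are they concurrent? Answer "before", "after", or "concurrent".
e1 spans [1,11], e3 spans [4,5]
the intervals overlap in both directions

concurrent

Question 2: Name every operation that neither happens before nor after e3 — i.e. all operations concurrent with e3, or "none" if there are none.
e3 spans [4,5]; an op avoiding the whole window 4..5 is ordered, any other is concurrent
e1 [1,11]: concurrent
e2 [2,3]: before
e4 [6,7]: after
e5 [8,9]: after
e6 [10,12]: after
e7 [13,14]: after
e8 [15,16]: after

e1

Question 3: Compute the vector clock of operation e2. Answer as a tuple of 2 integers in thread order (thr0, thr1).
no predecessors for e2 (invoked 2): thr1 increments from zero → (0, 1)
no predecessors for e1 (invoked 1): thr0 increments from zero → (1, 0)
from VC(e2)=(0, 1), e3 (invoked 4) maxes components and bumps thr1 → (0, 2)
from VC(e3)=(0, 2), e4 (invoked 6) maxes components and bumps thr1 → (0, 3)
from VC(e4)=(0, 3), e5 (invoked 8) maxes components and bumps thr1 → (0, 4)
from VC(e5)=(0, 4), e6 (invoked 10) maxes components and bumps thr1 → (0, 5)
from VC(e6)=(0, 5), e7 (invoked 13) maxes components and bumps thr1 → (0, 6)
from VC(e7)=(0, 6), e8 (invoked 15) maxes components and bumps thr1 → (0, 7)
target: VC(e2) = (0, 1)

(0, 1)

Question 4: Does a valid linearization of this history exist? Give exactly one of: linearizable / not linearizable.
events 1..8 are fine; event 9 — the response of e5 at time 9 — makes the prefix non-linearizable
exhaustive check: the 4 completed LIFO stack ops admit one real-time order; illegal
no escape via the 1 pending operation (e1): every completion choice fails
for example e2, e3, e4, e5 (pending dropped) fails at step 4: e5 pop() → empty is not legal there

not linearizable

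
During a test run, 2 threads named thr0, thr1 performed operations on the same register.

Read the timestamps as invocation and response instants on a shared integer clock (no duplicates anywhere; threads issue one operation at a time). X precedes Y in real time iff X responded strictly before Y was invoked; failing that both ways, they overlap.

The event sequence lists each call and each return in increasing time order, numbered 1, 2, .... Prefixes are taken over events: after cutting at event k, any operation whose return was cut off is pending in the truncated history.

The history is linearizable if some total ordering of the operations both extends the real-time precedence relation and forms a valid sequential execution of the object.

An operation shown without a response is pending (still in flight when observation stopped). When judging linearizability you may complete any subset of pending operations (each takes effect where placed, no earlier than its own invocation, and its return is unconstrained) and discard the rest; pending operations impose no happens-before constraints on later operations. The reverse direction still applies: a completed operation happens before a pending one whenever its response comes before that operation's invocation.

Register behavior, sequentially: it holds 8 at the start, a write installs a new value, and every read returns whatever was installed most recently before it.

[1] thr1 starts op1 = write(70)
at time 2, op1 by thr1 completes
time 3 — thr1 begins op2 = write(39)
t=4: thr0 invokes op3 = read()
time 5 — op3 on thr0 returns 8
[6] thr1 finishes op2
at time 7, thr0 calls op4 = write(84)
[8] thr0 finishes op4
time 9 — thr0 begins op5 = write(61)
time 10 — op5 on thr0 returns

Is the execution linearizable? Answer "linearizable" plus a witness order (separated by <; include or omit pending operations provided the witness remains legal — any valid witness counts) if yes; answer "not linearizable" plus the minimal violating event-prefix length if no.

through event 4 a valid linearization exists; event 5 (op3 responding at time 5) ends that
the completed operations (2 total) allow one real-time order; the register replay rejects it
every completion of the 1 pending operation (op2) was checked; none linearizes
sample order op1, op3 (pending dropped) stalls at step 2 — op3 read() → 8 has no legal effect

not linearizable — minimal violating prefix: 5 events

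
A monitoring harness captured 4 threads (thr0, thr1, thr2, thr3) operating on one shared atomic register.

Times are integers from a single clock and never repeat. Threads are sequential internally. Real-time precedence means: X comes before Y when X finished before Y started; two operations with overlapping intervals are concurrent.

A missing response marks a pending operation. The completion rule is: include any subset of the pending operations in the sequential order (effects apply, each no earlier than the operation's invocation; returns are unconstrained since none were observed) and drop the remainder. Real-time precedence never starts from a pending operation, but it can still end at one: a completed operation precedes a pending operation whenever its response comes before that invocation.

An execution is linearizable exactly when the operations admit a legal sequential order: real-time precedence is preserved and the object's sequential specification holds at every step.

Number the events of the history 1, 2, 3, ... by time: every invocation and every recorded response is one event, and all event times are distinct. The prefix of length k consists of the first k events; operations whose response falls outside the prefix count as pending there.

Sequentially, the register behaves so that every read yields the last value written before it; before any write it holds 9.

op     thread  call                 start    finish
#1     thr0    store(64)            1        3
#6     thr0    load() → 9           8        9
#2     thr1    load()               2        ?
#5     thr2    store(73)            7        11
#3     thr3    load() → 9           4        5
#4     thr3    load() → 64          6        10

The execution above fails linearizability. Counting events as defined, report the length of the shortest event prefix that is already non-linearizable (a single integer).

5

events 1..4 are linearizable, e.g. via #1:
1. #1 store(64), leaving value 64
adding event 5 (#3 responds at 5) leaves no legal real-time order
completion choices over the 1 pending operation (#2) were checked; none helps
for example #1, #3 (pending dropped) fails at step 2: #3 load() → 9 is not legal there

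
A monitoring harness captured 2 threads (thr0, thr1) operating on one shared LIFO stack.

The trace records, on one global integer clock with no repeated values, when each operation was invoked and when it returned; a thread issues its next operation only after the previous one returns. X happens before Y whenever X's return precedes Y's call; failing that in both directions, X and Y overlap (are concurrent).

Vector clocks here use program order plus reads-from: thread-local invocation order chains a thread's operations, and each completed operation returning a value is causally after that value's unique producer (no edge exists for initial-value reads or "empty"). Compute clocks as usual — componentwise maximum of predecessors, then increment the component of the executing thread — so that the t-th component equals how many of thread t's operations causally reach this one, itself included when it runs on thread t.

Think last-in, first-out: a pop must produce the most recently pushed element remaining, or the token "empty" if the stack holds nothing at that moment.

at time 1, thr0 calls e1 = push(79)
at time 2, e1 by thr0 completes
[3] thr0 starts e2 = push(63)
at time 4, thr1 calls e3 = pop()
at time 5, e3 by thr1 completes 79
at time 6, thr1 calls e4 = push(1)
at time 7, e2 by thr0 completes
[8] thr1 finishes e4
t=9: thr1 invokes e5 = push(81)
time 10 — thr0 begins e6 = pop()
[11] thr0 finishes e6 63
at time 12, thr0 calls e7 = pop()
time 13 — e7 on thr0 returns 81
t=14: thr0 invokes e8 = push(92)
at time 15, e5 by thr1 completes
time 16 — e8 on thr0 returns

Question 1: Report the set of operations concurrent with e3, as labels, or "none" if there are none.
overlap test against e3 [4,5]: concurrent iff the interval meets 4..5
e1 [1,2]: before
e2 [3,7]: concurrent
e4 [6,8]: after
e5 [9,15]: after
e6 [10,11]: after
e7 [12,13]: after
e8 [14,16]: after

e2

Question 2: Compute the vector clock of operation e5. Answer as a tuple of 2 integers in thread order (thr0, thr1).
no predecessors for e1 (invoked 1): thr0 increments from zero → (1, 0)
VC(e3, invoked at 4): max of VC(e1)=(1, 0), then +1 on thread thr1 → (1, 1)
VC(e2, invoked at 3): max of VC(e1)=(1, 0), then +1 on thread thr0 → (2, 0)
VC(e4, invoked at 6): max of VC(e3)=(1, 1), then +1 on thread thr1 → (1, 2)
VC(e6, invoked at 10): max of VC(e2)=(2, 0), then +1 on thread thr0 → (3, 0)
VC(e5, invoked at 9): max of VC(e4)=(1, 2), then +1 on thread thr1 → (1, 3)
VC(e7, invoked at 12): max of VC(e5)=(1, 3), VC(e6)=(3, 0), then +1 on thread thr0 → (4, 3)
VC(e8, invoked at 14): max of VC(e7)=(4, 3), then +1 on thread thr0 → (5, 3)
target: VC(e5) = (1, 3)

(1, 3)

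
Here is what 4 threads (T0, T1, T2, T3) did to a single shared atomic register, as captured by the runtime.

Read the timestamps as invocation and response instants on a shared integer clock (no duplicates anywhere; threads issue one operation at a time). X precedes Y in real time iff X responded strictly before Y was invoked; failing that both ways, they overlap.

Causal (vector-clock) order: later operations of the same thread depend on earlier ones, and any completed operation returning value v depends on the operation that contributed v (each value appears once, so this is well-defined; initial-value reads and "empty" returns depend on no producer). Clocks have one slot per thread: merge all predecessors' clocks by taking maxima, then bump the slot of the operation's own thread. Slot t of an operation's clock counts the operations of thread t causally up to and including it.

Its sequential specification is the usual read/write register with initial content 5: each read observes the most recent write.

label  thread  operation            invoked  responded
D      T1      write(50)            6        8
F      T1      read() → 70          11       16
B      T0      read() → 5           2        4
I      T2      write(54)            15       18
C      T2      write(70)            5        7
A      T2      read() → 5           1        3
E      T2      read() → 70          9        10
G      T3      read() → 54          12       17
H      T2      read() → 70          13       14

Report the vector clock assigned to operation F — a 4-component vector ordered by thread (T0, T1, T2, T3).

(0, 2, 2, 0)

A, invoked 1, has no incoming edges; only T2's bump applies → (0, 0, 1, 0)
D, invoked 6, has no incoming edges; only T1's bump applies → (0, 1, 0, 0)
B, invoked 2, has no incoming edges; only T0's bump applies → (1, 0, 0, 0)
C, invoked 5, takes VC(A)=(0, 0, 1, 0) under max, adds 1 for T2 → (0, 0, 2, 0)
E, invoked 9, takes VC(C)=(0, 0, 2, 0) under max, adds 1 for T2 → (0, 0, 3, 0)
H, invoked 13, takes VC(C)=(0, 0, 2, 0), VC(E)=(0, 0, 3, 0) under max, adds 1 for T2 → (0, 0, 4, 0)
F, invoked 11, takes VC(C)=(0, 0, 2, 0), VC(D)=(0, 1, 0, 0) under max, adds 1 for T1 → (0, 2, 2, 0)
I, invoked 15, takes VC(H)=(0, 0, 4, 0) under max, adds 1 for T2 → (0, 0, 5, 0)
G, invoked 12, takes VC(I)=(0, 0, 5, 0) under max, adds 1 for T3 → (0, 0, 5, 1)
target: VC(F) = (0, 2, 2, 0)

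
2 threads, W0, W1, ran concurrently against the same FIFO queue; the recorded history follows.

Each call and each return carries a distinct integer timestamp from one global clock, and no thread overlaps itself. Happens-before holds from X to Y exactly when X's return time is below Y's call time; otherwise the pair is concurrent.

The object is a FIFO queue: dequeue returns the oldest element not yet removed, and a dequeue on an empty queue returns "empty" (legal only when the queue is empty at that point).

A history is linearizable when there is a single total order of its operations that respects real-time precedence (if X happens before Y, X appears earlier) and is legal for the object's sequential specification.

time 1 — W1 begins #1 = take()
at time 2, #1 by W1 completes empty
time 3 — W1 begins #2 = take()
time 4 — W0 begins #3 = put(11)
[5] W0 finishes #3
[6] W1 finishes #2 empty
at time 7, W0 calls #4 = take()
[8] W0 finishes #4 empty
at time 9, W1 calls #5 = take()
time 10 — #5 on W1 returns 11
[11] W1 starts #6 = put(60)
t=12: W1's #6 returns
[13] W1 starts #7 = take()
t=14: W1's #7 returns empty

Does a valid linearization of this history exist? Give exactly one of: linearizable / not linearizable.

events 1..7 are fine; event 8 — the response of #4 at time 8 — makes the prefix non-linearizable
every one of the 2 real-time-consistent orders over 4 completed FIFO queue ops fails the sequential spec
take #1, #2, #3, #4: step 4 already fails, because #4 take() → empty cannot occur there
take #1, #3, #2, #4: step 3 already fails, because #2 take() → empty cannot occur there

not linearizable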